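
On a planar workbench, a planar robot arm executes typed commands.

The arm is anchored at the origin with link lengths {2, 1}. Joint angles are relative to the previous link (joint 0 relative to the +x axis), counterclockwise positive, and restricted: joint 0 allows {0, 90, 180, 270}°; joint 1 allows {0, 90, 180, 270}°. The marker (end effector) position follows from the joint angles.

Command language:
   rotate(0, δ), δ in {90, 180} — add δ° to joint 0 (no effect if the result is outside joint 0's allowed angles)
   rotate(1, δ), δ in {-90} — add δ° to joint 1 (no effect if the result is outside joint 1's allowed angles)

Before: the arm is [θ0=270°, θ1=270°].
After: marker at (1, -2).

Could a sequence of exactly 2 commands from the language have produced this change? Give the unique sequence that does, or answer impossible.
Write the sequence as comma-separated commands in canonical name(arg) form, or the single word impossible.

rotate(1, -90), rotate(1, -90)

initial: [θ0=270°, θ1=270°]
t=1 rotate(1, -90) ⇒ [θ0=270°, θ1=180°]
t=2 rotate(1, -90) ⇒ [θ0=270°, θ1=90°]
no rival 2-sequence matches.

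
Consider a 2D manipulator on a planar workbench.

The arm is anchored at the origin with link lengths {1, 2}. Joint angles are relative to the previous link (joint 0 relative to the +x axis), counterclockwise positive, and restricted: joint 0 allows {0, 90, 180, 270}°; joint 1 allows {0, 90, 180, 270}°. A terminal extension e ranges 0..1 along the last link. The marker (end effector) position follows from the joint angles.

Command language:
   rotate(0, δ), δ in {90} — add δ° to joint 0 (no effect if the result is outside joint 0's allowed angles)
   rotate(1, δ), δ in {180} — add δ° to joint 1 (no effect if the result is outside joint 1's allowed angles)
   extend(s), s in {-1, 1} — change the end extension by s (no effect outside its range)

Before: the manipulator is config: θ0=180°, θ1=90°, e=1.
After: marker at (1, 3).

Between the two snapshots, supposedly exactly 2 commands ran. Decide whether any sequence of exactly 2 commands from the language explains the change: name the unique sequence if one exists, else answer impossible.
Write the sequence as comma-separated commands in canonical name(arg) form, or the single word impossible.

initial: config: θ0=180°, θ1=90°, e=1
t=1 rotate(0, 90) ⇒ config: θ0=270°, θ1=90°, e=1
t=2 rotate(0, 90) ⇒ config: θ0=0°, θ1=90°, e=1
no other 2-command option fits: unique.

rotate(0, 90), rotate(0, 90)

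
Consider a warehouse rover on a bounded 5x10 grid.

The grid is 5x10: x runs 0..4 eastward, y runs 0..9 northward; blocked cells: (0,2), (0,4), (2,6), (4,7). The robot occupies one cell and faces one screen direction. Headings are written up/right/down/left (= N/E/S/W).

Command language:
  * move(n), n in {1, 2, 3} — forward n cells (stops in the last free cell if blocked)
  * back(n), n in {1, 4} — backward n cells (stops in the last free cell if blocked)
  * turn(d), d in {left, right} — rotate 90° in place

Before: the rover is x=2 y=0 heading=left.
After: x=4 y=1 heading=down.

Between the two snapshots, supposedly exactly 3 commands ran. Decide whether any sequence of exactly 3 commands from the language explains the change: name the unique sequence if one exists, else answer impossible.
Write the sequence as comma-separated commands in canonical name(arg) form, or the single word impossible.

back(4), turn(left), back(1)

key: running back(1) before back(4) would end elsewhere — order is forced
from: x=2 y=0 heading=left
[1] after back(4): x=4 y=0 heading=left
[2] after turn(left): x=4 y=0 heading=down
[3] after back(1): x=4 y=1 heading=down
no other 3-command option fits: unique.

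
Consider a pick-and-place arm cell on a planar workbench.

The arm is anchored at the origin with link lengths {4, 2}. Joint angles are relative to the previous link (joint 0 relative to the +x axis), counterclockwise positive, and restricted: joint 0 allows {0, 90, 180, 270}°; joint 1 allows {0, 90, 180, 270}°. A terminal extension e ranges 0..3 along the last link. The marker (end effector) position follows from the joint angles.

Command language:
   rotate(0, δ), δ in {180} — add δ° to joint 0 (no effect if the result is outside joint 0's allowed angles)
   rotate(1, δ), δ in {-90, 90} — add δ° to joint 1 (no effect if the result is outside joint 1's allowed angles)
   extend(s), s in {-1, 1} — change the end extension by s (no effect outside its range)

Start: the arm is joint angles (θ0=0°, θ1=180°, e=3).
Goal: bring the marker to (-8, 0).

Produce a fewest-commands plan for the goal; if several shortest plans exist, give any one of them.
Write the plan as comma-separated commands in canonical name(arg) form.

start: joint angles (θ0=0°, θ1=180°, e=3)
1. rotate(0, 180) → joint angles (θ0=180°, θ1=180°, e=3)
2. extend(-1) → joint angles (θ0=180°, θ1=180°, e=2)
3. rotate(1, -90) → joint angles (θ0=180°, θ1=90°, e=2)
4. rotate(1, -90) → joint angles (θ0=180°, θ1=0°, e=2)
no 3-step plan works, so 4 is optimal.

rotate(0, 180), extend(-1), rotate(1, -90), rotate(1, -90)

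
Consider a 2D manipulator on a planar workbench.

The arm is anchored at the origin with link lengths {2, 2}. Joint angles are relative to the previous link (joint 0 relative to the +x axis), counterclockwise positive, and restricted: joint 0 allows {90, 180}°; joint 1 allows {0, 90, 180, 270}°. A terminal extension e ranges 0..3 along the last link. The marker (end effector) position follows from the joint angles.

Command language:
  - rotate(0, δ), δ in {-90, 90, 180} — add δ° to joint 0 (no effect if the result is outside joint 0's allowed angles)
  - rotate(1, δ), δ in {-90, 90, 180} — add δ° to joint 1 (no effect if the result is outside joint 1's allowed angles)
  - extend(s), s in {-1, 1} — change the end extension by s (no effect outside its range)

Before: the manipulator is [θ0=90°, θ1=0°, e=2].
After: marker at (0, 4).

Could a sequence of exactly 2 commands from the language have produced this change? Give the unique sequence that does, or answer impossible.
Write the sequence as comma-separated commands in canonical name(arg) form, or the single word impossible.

extend(-1), extend(-1)

initial: [θ0=90°, θ1=0°, e=2]
1. extend(-1) → [θ0=90°, θ1=0°, e=1]
2. extend(-1) → [θ0=90°, θ1=0°, e=0]
no rival 2-sequence matches.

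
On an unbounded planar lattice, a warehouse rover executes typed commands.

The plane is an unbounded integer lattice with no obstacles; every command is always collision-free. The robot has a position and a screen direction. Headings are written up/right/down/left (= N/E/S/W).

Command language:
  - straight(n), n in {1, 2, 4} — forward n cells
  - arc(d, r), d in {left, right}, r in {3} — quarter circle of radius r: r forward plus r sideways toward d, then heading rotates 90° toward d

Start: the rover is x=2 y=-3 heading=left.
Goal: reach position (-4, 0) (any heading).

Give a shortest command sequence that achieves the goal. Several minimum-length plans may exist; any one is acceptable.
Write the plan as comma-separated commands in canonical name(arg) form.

initial: x=2 y=-3 heading=left
step 1 (straight(2)): x=0 y=-3 heading=left
step 2 (straight(1)): x=-1 y=-3 heading=left
step 3 (arc(right, 3)): x=-4 y=0 heading=up
minimal: 3 command(s), checked below 3.

straight(2), straight(1), arc(right, 3)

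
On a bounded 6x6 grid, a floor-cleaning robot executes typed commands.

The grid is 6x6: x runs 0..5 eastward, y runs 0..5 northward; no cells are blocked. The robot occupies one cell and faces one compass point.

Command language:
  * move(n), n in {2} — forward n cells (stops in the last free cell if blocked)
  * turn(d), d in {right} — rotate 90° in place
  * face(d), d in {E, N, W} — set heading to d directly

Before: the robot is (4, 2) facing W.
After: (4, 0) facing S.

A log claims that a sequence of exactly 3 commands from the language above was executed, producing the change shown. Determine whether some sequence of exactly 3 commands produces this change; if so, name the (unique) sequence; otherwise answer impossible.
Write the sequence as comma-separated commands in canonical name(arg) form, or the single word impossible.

face(E), turn(right), move(2)

key: position moved to (4,0) AND the heading swung to S — translation plus rotation needed
from: (4, 2) facing W
[1] after face(E): (4, 2) facing E
[2] after turn(right): (4, 2) facing S
[3] after move(2): (4, 0) facing S
all 125 alternatives checked — unique.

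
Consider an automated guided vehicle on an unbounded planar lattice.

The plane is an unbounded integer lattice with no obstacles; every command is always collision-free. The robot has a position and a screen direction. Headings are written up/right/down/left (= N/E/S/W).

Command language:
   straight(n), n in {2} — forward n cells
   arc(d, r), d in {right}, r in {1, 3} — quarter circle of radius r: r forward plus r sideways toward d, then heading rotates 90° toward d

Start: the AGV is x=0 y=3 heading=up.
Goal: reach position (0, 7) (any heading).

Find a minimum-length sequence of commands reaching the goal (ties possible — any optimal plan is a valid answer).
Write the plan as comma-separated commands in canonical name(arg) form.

t0: x=0 y=3 heading=up
t=1 straight(2) ⇒ x=0 y=5 heading=up
t=2 straight(2) ⇒ x=0 y=7 heading=up
minimal: 2 command(s), checked below 2.

straight(2), straight(2)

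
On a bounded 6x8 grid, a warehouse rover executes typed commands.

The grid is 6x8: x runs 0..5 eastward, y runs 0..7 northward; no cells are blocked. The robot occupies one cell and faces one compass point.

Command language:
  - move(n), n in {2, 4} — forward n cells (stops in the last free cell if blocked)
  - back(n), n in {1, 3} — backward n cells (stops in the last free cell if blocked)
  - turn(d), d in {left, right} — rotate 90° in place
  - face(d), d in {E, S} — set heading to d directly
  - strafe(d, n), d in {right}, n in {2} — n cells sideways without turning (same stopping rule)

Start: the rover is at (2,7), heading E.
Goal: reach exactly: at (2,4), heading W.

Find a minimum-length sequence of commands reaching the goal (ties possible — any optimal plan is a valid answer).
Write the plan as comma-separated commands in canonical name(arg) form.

from: at (2,7), heading E
t=1 turn(left) ⇒ at (2,7), heading N
t=2 back(3) ⇒ at (2,4), heading N
t=3 turn(left) ⇒ at (2,4), heading W
shorter routes all fall short; 3 is best.

turn(left), back(3), turn(left)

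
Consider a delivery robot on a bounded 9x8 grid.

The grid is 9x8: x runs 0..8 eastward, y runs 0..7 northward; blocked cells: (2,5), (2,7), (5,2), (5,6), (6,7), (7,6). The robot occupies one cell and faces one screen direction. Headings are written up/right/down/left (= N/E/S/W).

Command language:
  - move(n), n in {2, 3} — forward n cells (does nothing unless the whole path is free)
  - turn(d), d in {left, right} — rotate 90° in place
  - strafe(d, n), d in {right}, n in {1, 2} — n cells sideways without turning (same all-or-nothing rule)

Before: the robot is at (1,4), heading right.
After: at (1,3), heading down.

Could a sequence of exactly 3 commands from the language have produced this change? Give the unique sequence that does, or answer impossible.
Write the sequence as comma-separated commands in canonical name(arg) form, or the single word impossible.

key: cell and facing (now S) both changed — the 3 commands mix motion and turning
start: at (1,4), heading right
t=1 strafe(right, 1) ⇒ at (1,3), heading right
t=2 turn(right) ⇒ at (1,3), heading down
t=3 strafe(right, 2) ⇒ at (1,3), heading down
uniquely the one of 216 3-step routes that fits.

strafe(right, 1), turn(right), strafe(right, 2)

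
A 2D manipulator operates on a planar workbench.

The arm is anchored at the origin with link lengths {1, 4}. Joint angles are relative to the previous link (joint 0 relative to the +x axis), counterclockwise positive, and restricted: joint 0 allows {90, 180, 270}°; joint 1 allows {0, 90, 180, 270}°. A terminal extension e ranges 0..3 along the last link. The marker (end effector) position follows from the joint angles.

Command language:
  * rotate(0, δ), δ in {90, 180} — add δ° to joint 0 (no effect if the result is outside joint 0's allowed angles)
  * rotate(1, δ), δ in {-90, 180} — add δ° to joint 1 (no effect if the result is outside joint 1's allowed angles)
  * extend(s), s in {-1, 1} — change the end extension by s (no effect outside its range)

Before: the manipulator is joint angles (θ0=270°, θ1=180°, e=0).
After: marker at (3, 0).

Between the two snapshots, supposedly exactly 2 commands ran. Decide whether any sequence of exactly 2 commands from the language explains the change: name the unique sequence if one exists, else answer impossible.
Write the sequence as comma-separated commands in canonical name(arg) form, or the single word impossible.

key: order matters: swapping rotate(0, 180) and rotate(0, 90) lands elsewhere
t0: joint angles (θ0=270°, θ1=180°, e=0)
[1] after rotate(0, 180): joint angles (θ0=90°, θ1=180°, e=0)
[2] after rotate(0, 90): joint angles (θ0=180°, θ1=180°, e=0)
no rival 2-sequence matches.

rotate(0, 180), rotate(0, 90)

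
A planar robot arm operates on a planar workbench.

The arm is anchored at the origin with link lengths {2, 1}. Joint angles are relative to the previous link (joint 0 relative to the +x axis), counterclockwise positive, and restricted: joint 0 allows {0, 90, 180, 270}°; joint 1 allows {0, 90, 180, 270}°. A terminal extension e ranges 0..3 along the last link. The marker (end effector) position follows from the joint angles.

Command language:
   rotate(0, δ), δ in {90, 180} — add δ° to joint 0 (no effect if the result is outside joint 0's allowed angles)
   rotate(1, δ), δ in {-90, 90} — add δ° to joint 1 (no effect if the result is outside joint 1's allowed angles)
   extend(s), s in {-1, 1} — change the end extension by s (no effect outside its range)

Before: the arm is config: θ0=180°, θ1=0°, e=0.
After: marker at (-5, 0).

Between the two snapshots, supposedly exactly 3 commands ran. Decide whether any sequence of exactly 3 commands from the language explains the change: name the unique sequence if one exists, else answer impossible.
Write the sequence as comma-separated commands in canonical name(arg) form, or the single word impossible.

key: order matters: swapping extend(-1) and extend(1) lands elsewhere
t0: config: θ0=180°, θ1=0°, e=0
[1] after extend(-1): config: θ0=180°, θ1=0°, e=0
[2] after extend(1): config: θ0=180°, θ1=0°, e=1
[3] after extend(1): config: θ0=180°, θ1=0°, e=2
all 216 alternatives checked — unique.

extend(-1), extend(1), extend(1)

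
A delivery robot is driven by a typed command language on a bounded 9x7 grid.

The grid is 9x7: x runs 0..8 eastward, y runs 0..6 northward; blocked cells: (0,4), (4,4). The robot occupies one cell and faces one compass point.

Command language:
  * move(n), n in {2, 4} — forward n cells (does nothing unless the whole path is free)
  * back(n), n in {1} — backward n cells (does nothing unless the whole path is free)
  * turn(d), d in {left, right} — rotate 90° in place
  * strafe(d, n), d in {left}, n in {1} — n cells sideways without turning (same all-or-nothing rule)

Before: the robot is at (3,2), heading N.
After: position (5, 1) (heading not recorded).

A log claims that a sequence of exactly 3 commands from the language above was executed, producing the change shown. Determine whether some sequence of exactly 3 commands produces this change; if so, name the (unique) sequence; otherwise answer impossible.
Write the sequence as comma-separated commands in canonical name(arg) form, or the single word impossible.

key: running move(2) before back(1) would end elsewhere — order is forced
begin: at (3,2), heading N
[1] after back(1): at (3,1), heading N
[2] after turn(right): at (3,1), heading E
[3] after move(2): at (5,1), heading E
all 216 alternatives checked — unique.

back(1), turn(right), move(2)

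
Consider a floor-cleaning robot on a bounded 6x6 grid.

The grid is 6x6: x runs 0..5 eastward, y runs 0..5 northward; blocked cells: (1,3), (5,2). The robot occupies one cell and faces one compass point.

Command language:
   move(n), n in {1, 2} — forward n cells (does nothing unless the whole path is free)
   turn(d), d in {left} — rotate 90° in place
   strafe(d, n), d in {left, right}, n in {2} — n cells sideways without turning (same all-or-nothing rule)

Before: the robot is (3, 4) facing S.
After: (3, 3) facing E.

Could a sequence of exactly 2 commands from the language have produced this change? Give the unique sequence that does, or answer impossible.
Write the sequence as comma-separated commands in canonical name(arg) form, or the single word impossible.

move(1), turn(left)

key: cell and facing (now E) both changed — the 2 commands mix motion and turning
begin: (3, 4) facing S
1. move(1) → (3, 3) facing S
2. turn(left) → (3, 3) facing E
no rival 2-sequence matches.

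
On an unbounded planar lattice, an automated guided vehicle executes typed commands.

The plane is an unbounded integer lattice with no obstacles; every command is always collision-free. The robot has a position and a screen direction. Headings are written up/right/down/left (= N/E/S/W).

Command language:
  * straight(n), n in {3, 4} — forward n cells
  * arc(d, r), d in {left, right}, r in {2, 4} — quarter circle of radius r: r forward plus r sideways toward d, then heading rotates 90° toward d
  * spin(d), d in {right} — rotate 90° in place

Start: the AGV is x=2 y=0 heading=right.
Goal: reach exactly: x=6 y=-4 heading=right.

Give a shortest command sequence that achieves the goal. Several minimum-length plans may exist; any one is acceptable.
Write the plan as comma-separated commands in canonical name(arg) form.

from: x=2 y=0 heading=right
[1] after arc(right, 2): x=4 y=-2 heading=down
[2] after arc(left, 2): x=6 y=-4 heading=right
nothing shorter than 2 reaches the goal.

arc(right, 2), arc(left, 2)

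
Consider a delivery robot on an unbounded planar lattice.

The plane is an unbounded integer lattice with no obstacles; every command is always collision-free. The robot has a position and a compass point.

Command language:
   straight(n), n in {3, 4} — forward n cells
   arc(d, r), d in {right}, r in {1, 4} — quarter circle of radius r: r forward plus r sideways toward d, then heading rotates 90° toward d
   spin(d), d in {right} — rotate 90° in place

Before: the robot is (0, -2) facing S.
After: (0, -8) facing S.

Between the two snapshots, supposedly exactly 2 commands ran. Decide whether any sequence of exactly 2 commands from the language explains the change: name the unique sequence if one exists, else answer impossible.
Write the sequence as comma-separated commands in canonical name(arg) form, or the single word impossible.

key: heading stays S — no command in the sequence turns
start: (0, -2) facing S
t=1 straight(3) ⇒ (0, -5) facing S
t=2 straight(3) ⇒ (0, -8) facing S
no other 2-command option fits: unique.

straight(3), straight(3)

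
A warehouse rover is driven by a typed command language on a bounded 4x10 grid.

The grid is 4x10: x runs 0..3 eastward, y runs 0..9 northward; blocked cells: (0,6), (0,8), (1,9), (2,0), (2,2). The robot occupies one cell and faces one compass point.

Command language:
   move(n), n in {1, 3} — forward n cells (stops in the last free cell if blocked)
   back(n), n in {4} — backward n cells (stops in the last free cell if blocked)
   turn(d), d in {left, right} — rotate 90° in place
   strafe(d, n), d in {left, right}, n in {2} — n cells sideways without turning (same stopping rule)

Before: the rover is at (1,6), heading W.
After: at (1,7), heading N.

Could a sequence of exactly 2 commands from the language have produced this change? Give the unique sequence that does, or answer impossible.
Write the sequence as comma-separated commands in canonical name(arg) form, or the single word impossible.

turn(right), move(1)

key: position moved to (1,7) AND the heading swung to N — translation plus rotation needed
begin: at (1,6), heading W
[1] after turn(right): at (1,6), heading N
[2] after move(1): at (1,7), heading N
uniquely the one of 49 2-step routes that fits.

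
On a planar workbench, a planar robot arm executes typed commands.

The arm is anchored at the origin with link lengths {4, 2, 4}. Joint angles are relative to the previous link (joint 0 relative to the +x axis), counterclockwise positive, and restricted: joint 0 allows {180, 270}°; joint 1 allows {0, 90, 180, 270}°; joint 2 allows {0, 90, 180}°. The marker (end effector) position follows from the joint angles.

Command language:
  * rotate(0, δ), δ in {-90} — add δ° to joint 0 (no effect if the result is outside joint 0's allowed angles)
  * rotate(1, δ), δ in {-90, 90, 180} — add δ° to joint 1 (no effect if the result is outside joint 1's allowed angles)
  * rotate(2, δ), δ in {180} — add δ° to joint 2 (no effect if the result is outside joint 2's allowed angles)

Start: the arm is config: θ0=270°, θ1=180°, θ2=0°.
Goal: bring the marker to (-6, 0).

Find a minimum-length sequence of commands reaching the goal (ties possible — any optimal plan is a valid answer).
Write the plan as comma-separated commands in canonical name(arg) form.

rotate(0, -90), rotate(2, 180)

t0: config: θ0=270°, θ1=180°, θ2=0°
t=1 rotate(0, -90) ⇒ config: θ0=180°, θ1=180°, θ2=0°
t=2 rotate(2, 180) ⇒ config: θ0=180°, θ1=180°, θ2=180°
minimal: 2 command(s), checked below 2.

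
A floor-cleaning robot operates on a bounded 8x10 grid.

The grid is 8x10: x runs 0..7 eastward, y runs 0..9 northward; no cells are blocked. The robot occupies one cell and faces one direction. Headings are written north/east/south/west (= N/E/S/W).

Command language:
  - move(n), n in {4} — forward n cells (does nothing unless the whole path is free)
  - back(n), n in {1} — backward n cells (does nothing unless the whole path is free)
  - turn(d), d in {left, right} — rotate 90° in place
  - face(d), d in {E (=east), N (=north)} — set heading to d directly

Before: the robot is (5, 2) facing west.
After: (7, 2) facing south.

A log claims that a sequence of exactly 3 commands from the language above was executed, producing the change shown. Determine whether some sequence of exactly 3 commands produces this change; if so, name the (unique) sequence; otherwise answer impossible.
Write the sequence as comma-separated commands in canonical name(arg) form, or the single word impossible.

back(1), back(1), turn(left)

key: position moved to (7,2) AND the heading swung to S — translation plus rotation needed
initial: (5, 2) facing west
1. back(1) → (6, 2) facing west
2. back(1) → (7, 2) facing west
3. turn(left) → (7, 2) facing south
no other 3-command option fits: unique.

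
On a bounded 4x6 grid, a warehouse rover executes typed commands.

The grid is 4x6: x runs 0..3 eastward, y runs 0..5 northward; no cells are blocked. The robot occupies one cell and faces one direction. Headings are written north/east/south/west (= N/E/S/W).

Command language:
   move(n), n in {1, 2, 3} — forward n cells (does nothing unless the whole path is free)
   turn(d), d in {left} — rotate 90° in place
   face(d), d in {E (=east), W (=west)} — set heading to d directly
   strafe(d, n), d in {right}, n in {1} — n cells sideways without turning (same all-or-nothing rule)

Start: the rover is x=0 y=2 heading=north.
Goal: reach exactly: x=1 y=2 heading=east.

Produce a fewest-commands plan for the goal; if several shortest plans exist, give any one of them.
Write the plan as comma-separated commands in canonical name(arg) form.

face(E), move(1)

t0: x=0 y=2 heading=north
t=1 face(E) ⇒ x=0 y=2 heading=east
t=2 move(1) ⇒ x=1 y=2 heading=east
no 1-step plan works, so 2 is optimal.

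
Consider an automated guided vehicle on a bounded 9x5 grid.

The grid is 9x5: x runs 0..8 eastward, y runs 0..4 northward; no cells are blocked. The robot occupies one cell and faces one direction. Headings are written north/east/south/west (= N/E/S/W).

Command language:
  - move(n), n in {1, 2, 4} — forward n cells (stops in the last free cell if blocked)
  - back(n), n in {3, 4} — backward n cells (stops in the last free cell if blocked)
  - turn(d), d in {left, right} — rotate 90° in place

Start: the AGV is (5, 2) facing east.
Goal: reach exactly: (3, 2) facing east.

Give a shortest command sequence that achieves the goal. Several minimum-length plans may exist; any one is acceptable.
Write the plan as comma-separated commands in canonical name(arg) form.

back(4), move(2)

start: (5, 2) facing east
step 1 (back(4)): (1, 2) facing east
step 2 (move(2)): (3, 2) facing east
no 1-step plan works, so 2 is optimal.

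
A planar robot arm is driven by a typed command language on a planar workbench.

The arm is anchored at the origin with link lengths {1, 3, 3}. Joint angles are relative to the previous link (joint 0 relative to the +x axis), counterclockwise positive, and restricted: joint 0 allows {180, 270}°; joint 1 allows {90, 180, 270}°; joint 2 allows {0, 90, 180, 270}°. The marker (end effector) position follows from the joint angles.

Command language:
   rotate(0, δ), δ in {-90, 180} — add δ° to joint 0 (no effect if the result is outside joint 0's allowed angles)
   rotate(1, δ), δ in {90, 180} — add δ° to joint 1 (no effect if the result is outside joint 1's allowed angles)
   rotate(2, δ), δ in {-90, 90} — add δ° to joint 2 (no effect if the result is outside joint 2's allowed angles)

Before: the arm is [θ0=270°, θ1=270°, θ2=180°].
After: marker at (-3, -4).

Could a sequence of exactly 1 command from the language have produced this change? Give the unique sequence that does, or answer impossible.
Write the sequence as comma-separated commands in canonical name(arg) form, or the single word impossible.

rotate(2, -90)

initial: [θ0=270°, θ1=270°, θ2=180°]
1. rotate(2, -90) → [θ0=270°, θ1=270°, θ2=90°]
all 6 alternatives checked — unique.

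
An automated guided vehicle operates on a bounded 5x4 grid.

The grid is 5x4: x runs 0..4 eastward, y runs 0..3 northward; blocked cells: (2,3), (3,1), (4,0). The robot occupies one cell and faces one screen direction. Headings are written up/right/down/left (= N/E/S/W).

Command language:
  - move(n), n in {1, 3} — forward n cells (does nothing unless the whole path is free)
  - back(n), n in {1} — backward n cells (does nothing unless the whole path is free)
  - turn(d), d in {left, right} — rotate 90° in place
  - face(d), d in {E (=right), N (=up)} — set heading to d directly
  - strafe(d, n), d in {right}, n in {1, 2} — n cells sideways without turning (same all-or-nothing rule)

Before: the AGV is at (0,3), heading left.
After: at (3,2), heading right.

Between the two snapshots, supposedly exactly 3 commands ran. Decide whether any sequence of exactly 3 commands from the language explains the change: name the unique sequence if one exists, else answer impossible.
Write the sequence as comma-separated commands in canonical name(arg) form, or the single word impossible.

key: cell and facing (now E) both changed — the 3 commands mix motion and turning
begin: at (0,3), heading left
t=1 face(E) ⇒ at (0,3), heading right
t=2 strafe(right, 1) ⇒ at (0,2), heading right
t=3 move(3) ⇒ at (3,2), heading right
uniquely the one of 729 3-step routes that fits.

face(E), strafe(right, 1), move(3)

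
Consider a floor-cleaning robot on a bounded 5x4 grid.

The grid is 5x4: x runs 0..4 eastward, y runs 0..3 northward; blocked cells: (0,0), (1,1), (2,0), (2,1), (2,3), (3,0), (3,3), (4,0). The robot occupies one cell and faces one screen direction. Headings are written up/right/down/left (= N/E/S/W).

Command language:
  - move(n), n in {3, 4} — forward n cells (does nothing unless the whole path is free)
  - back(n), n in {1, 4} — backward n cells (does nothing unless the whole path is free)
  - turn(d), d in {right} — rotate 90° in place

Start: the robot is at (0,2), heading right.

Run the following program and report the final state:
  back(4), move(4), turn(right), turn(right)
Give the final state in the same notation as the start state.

at (4,2), heading left

from: at (0,2), heading right
step 1 (back(4)): at (0,2), heading right
step 2 (move(4)): at (4,2), heading right
step 3 (turn(right)): at (4,2), heading down
step 4 (turn(right)): at (4,2), heading left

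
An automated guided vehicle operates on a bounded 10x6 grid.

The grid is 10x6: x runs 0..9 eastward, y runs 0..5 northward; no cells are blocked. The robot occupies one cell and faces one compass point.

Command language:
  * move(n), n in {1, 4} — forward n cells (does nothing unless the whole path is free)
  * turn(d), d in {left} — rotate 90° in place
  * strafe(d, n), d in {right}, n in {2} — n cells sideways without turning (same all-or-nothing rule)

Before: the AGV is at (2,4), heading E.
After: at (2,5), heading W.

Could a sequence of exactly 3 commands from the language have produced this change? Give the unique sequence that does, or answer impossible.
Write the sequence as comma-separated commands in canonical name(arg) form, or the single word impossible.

turn(left), move(1), turn(left)

key: cell and facing (now W) both changed — the 3 commands mix motion and turning
t0: at (2,4), heading E
step 1 (turn(left)): at (2,4), heading N
step 2 (move(1)): at (2,5), heading N
step 3 (turn(left)): at (2,5), heading W
no other 3-command option fits: unique.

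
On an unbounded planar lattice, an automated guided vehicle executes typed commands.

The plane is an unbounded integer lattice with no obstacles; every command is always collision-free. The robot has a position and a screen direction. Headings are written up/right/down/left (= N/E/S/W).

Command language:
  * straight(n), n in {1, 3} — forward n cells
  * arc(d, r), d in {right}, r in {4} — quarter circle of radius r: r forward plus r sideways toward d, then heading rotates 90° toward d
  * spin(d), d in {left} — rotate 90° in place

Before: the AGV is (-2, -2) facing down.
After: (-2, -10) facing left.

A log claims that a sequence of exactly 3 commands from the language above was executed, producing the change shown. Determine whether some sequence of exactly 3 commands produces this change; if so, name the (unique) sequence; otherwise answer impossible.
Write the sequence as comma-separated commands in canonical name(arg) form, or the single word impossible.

spin(left), arc(right, 4), arc(right, 4)

key: order matters: swapping spin(left) and arc(right, 4) lands elsewhere
from: (-2, -2) facing down
t=1 spin(left) ⇒ (-2, -2) facing right
t=2 arc(right, 4) ⇒ (2, -6) facing down
t=3 arc(right, 4) ⇒ (-2, -10) facing left
all 64 alternatives checked — unique.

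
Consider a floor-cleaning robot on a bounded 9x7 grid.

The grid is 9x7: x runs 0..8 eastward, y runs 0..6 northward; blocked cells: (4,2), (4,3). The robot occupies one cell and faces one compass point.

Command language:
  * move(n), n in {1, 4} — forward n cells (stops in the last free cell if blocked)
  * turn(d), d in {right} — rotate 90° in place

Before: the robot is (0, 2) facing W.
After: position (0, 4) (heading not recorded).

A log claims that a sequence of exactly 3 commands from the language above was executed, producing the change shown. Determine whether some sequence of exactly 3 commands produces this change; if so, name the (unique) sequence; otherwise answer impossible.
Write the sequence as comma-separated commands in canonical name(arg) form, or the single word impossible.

turn(right), move(1), move(1)

key: order matters: swapping turn(right) and move(1) lands elsewhere
begin: (0, 2) facing W
t=1 turn(right) ⇒ (0, 2) facing N
t=2 move(1) ⇒ (0, 3) facing N
t=3 move(1) ⇒ (0, 4) facing N
all 27 alternatives checked — unique.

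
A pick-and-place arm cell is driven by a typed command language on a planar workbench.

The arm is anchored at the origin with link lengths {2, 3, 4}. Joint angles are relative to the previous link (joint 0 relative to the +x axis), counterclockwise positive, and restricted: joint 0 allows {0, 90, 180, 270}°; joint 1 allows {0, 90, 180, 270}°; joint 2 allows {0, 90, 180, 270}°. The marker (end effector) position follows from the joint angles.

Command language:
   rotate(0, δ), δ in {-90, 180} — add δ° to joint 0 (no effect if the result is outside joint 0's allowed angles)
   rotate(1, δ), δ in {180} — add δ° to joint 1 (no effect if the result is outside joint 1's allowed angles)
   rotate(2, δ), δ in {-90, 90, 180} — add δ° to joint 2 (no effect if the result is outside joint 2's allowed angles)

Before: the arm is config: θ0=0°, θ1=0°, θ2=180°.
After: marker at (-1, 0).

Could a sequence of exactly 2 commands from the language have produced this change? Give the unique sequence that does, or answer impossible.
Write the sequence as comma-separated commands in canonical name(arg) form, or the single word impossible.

rotate(0, -90), rotate(0, -90)

t0: config: θ0=0°, θ1=0°, θ2=180°
[1] after rotate(0, -90): config: θ0=270°, θ1=0°, θ2=180°
[2] after rotate(0, -90): config: θ0=180°, θ1=0°, θ2=180°
uniquely the one of 36 2-step routes that fits.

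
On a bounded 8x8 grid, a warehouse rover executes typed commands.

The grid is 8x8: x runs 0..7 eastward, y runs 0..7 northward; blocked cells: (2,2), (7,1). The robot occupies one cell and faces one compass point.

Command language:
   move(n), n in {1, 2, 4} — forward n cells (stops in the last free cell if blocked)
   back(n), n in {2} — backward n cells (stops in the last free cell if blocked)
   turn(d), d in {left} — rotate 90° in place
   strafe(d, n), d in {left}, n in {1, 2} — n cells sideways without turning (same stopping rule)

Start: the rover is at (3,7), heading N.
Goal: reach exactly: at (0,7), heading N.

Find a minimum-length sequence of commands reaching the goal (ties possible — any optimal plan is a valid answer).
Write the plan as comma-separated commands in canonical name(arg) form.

strafe(left, 1), strafe(left, 2)

start: at (3,7), heading N
t=1 strafe(left, 1) ⇒ at (2,7), heading N
t=2 strafe(left, 2) ⇒ at (0,7), heading N
no 1-step plan works, so 2 is optimal.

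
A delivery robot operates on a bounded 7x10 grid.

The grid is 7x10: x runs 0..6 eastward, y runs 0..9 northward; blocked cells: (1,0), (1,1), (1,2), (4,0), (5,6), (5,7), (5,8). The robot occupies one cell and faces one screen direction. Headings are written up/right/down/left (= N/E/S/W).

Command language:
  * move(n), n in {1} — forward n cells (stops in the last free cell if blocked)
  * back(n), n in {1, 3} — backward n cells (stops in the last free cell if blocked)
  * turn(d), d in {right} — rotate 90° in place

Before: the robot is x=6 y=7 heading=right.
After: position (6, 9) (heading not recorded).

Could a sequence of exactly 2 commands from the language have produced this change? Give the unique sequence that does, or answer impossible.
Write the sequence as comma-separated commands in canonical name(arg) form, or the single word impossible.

turn(right), back(3)

key: running back(3) before turn(right) would end elsewhere — order is forced
from: x=6 y=7 heading=right
[1] after turn(right): x=6 y=7 heading=down
[2] after back(3): x=6 y=9 heading=down
all 16 alternatives checked — unique.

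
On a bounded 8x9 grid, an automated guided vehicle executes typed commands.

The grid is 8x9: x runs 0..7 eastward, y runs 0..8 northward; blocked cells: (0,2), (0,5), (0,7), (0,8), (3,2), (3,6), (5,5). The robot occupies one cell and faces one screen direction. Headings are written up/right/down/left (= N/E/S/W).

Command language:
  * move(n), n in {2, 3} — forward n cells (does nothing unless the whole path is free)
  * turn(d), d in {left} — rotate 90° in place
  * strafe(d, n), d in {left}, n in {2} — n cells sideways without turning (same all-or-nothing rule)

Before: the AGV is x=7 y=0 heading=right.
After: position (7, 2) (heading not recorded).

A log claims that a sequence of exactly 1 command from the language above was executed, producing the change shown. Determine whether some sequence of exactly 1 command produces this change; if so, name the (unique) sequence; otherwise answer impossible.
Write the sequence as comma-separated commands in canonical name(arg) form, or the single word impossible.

strafe(left, 2)

start: x=7 y=0 heading=right
[1] after strafe(left, 2): x=7 y=2 heading=right
all 4 alternatives checked — unique.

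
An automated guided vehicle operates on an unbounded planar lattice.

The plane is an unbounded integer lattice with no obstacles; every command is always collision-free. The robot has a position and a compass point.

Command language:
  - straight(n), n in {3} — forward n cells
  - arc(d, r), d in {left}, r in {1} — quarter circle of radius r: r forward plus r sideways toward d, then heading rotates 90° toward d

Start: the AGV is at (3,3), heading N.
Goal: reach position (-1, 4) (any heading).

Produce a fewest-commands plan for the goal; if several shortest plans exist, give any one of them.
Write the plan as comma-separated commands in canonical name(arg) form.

initial: at (3,3), heading N
1. arc(left, 1) → at (2,4), heading W
2. straight(3) → at (-1,4), heading W
minimal: 2 command(s), checked below 2.

arc(left, 1), straight(3)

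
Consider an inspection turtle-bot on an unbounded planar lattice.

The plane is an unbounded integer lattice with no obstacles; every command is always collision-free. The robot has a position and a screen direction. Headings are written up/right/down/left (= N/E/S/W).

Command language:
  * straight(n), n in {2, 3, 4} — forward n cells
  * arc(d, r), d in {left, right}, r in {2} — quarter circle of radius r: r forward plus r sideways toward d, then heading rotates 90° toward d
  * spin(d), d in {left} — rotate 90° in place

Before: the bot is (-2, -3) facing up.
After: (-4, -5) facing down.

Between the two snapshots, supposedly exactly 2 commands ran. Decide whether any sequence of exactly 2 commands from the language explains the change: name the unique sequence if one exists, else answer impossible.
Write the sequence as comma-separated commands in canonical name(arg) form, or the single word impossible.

spin(left), arc(left, 2)

key: running arc(left, 2) before spin(left) would end elsewhere — order is forced
t0: (-2, -3) facing up
1. spin(left) → (-2, -3) facing left
2. arc(left, 2) → (-4, -5) facing down
no rival 2-sequence matches.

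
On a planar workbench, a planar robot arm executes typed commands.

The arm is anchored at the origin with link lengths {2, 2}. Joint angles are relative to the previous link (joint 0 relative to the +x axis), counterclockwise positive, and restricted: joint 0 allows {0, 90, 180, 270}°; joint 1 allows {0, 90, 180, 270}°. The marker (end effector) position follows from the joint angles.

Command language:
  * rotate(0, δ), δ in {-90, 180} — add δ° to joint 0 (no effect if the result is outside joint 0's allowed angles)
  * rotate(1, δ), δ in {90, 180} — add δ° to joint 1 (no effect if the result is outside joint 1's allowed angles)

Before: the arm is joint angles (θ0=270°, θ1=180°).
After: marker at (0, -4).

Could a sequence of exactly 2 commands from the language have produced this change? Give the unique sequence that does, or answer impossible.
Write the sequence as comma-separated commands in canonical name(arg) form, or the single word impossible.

rotate(1, 90), rotate(1, 90)

start: joint angles (θ0=270°, θ1=180°)
t=1 rotate(1, 90) ⇒ joint angles (θ0=270°, θ1=270°)
t=2 rotate(1, 90) ⇒ joint angles (θ0=270°, θ1=0°)
all 16 alternatives checked — unique.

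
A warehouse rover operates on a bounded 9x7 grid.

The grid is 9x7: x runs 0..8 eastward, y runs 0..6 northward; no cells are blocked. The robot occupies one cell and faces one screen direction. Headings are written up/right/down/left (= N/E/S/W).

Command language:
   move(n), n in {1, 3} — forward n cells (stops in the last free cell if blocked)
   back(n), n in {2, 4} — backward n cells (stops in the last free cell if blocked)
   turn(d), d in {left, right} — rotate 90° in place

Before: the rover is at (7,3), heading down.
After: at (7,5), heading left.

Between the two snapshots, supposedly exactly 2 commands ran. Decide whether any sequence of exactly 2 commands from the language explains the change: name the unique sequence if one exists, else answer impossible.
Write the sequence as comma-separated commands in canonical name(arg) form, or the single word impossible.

back(2), turn(right)

key: position moved to (7,5) AND the heading swung to W — translation plus rotation needed
t0: at (7,3), heading down
1. back(2) → at (7,5), heading down
2. turn(right) → at (7,5), heading left
no other 2-command option fits: unique.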